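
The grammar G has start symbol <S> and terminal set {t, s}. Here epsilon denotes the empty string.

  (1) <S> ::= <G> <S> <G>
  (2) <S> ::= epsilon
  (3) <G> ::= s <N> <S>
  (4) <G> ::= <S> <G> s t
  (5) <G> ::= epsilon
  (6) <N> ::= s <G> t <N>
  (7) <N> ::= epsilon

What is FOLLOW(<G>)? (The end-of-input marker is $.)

FIRST(<N>) = {epsilon, s}
FIRST(<S>) = {epsilon, s}  (via <G> <S> <G>)
FIRST(<G>) = {epsilon, s}  (via <S> <G> s t)
FOLLOW(<S>) includes $ since <S> is the start symbol.
FOLLOW(<S>): in <S>::=<G> <S> <G>, <S> is followed by <G> with FIRST {epsilon, s}; in <S>::=<G> <S> <G>, the suffix after <S> is nullable (adds nothing new); in <G>::=s <N> <S>, the suffix after <S> is empty, so FOLLOW(<S>) ⊇ FOLLOW(<G>) = {$, s, t}; in <G>::=<S> <G> s t, <S> is followed by <G> s t with FIRST {s}. Thus FOLLOW(<S>) = {$, s, t}.
FOLLOW(<G>): in <S>::=<G> <S> <G> (occurrence 1), <G> is followed by <S> <G> with FIRST {epsilon, s}; in <S>::=<G> <S> <G> (occurrence 1), the suffix after <G> is nullable, so FOLLOW(<G>) ⊇ FOLLOW(<S>) = {$, s, t}; in <S>::=<G> <S> <G> (occurrence 2), the suffix after <G> is empty, so FOLLOW(<G>) ⊇ FOLLOW(<S>) = {$, s, t}; in <G>::=<S> <G> s t, <G> is followed by s t with FIRST {s}; in <N>::=s <G> t <N>, <G> is followed by t <N> with FIRST {t}. Thus FOLLOW(<G>) = {$, s, t}.
FOLLOW(<N>): in <G>::=s <N> <S>, <N> is followed by <S> with FIRST {epsilon, s}; in <G>::=s <N> <S>, the suffix after <N> is nullable, so FOLLOW(<N>) ⊇ FOLLOW(<G>) = {$, s, t}; in <N>::=s <G> t <N>, the suffix after <N> is empty (adds nothing new). Thus FOLLOW(<N>) = {$, s, t}.

{$, s, t}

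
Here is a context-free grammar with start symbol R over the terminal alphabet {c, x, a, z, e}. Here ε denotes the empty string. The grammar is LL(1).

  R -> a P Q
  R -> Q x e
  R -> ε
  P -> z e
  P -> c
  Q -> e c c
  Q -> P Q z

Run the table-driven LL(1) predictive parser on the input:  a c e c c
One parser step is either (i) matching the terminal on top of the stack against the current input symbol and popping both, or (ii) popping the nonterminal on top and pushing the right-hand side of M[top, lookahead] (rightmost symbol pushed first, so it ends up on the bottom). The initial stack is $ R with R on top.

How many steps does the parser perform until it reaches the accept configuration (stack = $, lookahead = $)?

8

     Stack    Input        Action
  1  $ R      a c e c c $  expand R -> a P Q
  2  $ Q P a  a c e c c $  match a
  3  $ Q P    c e c c $    expand P -> c
  4  $ Q c    c e c c $    match c
  5  $ Q      e c c $      expand Q -> e c c
  6  $ c c e  e c c $      match e
  7  $ c c    c c $        match c
  8  $ c      c $          match c
Accept reached after 8 steps.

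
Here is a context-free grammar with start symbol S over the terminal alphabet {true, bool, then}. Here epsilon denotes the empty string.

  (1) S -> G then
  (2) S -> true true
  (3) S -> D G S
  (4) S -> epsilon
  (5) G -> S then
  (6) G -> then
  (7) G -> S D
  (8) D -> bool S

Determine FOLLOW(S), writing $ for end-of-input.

FIRST(D) = {bool}
FIRST(S) = {epsilon, bool, then, true}  (via G then, D G S)
FIRST(G) = {bool, then, true}  (via S then, S D)
FOLLOW(S) includes $ since S is the start symbol.
FOLLOW(S): in S->D G S, the suffix after S is empty (adds nothing new); in G->S then, S is followed by then with FIRST {then}; in G->S D, S is followed by D with FIRST {bool}; in D->bool S, the suffix after S is empty, so FOLLOW(S) ⊇ FOLLOW(D) = {$, bool, then, true}. Thus FOLLOW(S) = {$, bool, then, true}.
FOLLOW(G): in S->G then, G is followed by then with FIRST {then}; in S->D G S, G is followed by S with FIRST {epsilon, bool, then, true}; in S->D G S, the suffix after G is nullable, so FOLLOW(G) ⊇ FOLLOW(S) = {$, bool, then, true}. Thus FOLLOW(G) = {$, bool, then, true}.
FOLLOW(D): in S->D G S, D is followed by G S with FIRST {bool, then, true}; in G->S D, the suffix after D is empty, so FOLLOW(D) ⊇ FOLLOW(G) = {$, bool, then, true}. Thus FOLLOW(D) = {$, bool, then, true}.

{$, bool, then, true}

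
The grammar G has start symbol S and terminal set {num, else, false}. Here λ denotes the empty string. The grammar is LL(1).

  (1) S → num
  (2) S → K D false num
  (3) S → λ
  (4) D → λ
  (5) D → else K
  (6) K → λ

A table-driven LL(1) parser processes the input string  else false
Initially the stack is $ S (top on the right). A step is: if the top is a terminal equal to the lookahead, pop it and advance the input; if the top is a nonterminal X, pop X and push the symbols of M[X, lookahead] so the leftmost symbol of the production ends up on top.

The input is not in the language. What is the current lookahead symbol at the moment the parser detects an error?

$

     Stack               Input         Action
  1  $ S                 else false $  expand S → K D false num
  2  $ num false D K     else false $  expand K → λ
  3  $ num false D       else false $  expand D → else K
  4  $ num false K else  else false $  match else
  5  $ num false K       false $       expand K → λ
  6  $ num false         false $       match false
  7  $ num               $             error: top is terminal num but lookahead is $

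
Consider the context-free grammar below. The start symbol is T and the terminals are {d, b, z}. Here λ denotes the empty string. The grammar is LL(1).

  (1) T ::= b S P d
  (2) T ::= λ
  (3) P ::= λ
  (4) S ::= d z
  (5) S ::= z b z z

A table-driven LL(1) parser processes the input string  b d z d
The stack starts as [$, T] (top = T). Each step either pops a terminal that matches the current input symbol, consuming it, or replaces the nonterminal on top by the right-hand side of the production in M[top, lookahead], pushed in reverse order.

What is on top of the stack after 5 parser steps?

P

step 1: stack=$ T  input=b d z d $  — expand T ::= b S P d
step 2: stack=$ d P S b  input=b d z d $  — match b
step 3: stack=$ d P S  input=d z d $  — expand S ::= d z
step 4: stack=$ d P z d  input=d z d $  — match d
step 5: stack=$ d P z  input=z d $  — match z
Stack after step 5: $ d P (top = P).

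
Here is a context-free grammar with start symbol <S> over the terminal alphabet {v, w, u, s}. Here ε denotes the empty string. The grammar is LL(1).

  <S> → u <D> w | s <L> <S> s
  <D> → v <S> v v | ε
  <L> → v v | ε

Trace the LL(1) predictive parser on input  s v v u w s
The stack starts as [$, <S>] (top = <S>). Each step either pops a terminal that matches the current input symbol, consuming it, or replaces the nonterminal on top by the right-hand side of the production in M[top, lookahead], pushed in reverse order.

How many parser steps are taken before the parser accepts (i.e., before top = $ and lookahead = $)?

10

      Stack          Input          Action
   1  $ <S>          s v v u w s $  expand <S> → s <L> <S> s
   2  $ s <S> <L> s  s v v u w s $  match s
   3  $ s <S> <L>    v v u w s $    expand <L> → v v
   4  $ s <S> v v    v v u w s $    match v
   5  $ s <S> v      v u w s $      match v
   6  $ s <S>        u w s $        expand <S> → u <D> w
   7  $ s w <D> u    u w s $        match u
   8  $ s w <D>      w s $          expand <D> → ε
   9  $ s w          w s $          match w
  10  $ s            s $            match s
Accept reached after 10 steps.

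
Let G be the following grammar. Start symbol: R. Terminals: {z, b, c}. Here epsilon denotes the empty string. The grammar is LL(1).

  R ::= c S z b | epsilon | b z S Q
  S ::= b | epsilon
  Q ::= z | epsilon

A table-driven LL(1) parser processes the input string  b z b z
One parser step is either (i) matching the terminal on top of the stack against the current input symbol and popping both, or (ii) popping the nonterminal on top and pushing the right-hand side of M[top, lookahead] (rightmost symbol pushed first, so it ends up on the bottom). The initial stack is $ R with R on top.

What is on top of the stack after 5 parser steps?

step 1: stack=$ R  input=b z b z $  — expand R ::= b z S Q
step 2: stack=$ Q S z b  input=b z b z $  — match b
step 3: stack=$ Q S z  input=z b z $  — match z
step 4: stack=$ Q S  input=b z $  — expand S ::= b
step 5: stack=$ Q b  input=b z $  — match b
Stack after step 5: $ Q (top = Q).

Q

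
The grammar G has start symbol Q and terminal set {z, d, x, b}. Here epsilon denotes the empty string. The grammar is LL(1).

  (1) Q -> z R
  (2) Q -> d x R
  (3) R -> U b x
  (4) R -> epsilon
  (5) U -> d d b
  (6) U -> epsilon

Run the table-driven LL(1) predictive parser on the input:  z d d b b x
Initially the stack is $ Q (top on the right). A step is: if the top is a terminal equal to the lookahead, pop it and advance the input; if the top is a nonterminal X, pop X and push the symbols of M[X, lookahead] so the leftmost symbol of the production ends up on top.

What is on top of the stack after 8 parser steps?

x

step 1: stack=$ Q  input=z d d b b x $  — expand Q -> z R
step 2: stack=$ R z  input=z d d b b x $  — match z
step 3: stack=$ R  input=d d b b x $  — expand R -> U b x
step 4: stack=$ x b U  input=d d b b x $  — expand U -> d d b
step 5: stack=$ x b b d d  input=d d b b x $  — match d
step 6: stack=$ x b b d  input=d b b x $  — match d
step 7: stack=$ x b b  input=b b x $  — match b
step 8: stack=$ x b  input=b x $  — match b
Stack after step 8: $ x (top = x).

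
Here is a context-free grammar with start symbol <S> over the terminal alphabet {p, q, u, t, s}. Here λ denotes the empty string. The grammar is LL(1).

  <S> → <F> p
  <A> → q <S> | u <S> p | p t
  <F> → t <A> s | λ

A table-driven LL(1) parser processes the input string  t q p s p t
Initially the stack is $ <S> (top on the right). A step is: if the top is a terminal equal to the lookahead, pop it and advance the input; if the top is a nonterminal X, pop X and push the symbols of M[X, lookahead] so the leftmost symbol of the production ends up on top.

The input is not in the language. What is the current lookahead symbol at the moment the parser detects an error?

t

      Stack        Input          Action
   1  $ <S>        t q p s p t $  expand <S> → <F> p
   2  $ p <F>      t q p s p t $  expand <F> → t <A> s
   3  $ p s <A> t  t q p s p t $  match t
   4  $ p s <A>    q p s p t $    expand <A> → q <S>
   5  $ p s <S> q  q p s p t $    match q
   6  $ p s <S>    p s p t $      expand <S> → <F> p
   7  $ p s p <F>  p s p t $      expand <F> → λ
   8  $ p s p      p s p t $      match p
   9  $ p s        s p t $        match s
  10  $ p          p t $          match p
  11  $            t $            error: stack empty but input remains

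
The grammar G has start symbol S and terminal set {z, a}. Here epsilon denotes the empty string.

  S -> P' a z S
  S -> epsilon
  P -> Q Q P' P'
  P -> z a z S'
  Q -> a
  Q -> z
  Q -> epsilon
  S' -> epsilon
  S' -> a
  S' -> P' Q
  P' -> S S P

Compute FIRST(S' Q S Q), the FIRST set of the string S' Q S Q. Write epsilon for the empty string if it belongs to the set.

{epsilon, a, z}

FIRST(Q) = {epsilon, a, z}
FIRST(S) = {epsilon, a, z}  (via P' a z S)
FIRST(P) = {a, z}  (via Q Q P' P')
FIRST(P') = {a, z}  (via S S P)
FIRST(S') = {epsilon, a, z}  (via P' Q)
FIRST(S' Q S Q): take FIRST of each symbol in turn, carrying on past any symbol whose FIRST contains epsilon; result {epsilon, a, z}.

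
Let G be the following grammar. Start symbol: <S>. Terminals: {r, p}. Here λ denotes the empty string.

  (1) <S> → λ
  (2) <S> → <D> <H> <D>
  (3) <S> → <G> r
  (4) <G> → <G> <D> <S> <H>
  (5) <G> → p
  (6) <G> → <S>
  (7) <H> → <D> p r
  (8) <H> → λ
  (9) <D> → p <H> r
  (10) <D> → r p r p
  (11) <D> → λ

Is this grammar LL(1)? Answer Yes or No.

No

FIRST(<S>) = {λ, p, r}
FIRST(<G>) = {λ, p, r}
FIRST(<H>) = {λ, p, r}
FIRST(<D>) = {λ, p, r}
FOLLOW(<S>) = {$, p, r}
FOLLOW(<G>) = {p, r}
FOLLOW(<H>) = {$, p, r}
FOLLOW(<D>) = {$, p, r}
Cell M[<D>, p] receives both <D> → p <H> r and <D> → λ — the grammar is not LL(1).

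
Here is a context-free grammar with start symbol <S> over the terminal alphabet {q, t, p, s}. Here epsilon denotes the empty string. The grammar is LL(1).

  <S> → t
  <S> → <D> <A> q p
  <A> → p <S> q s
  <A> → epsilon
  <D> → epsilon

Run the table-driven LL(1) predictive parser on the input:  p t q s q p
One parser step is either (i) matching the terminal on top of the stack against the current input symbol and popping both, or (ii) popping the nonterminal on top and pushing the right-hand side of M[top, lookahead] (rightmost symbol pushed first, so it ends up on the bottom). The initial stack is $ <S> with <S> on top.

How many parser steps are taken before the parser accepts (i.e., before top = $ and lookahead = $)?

      Stack            Input          Action
   1  $ <S>            p t q s q p $  expand <S> → <D> <A> q p
   2  $ p q <A> <D>    p t q s q p $  expand <D> → epsilon
   3  $ p q <A>        p t q s q p $  expand <A> → p <S> q s
   4  $ p q s q <S> p  p t q s q p $  match p
   5  $ p q s q <S>    t q s q p $    expand <S> → t
   6  $ p q s q t      t q s q p $    match t
   7  $ p q s q        q s q p $      match q
   8  $ p q s          s q p $        match s
   9  $ p q            q p $          match q
  10  $ p              p $            match p
Accept reached after 10 steps.

10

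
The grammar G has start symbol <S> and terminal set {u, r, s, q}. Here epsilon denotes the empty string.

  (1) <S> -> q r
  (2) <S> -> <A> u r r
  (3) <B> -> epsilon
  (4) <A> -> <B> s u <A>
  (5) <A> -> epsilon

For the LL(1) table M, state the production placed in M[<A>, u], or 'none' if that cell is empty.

FIRST(<B>) = {epsilon}
FIRST(<A>) = {epsilon, s}  (via <B> s u <A>)
FIRST(<S>) = {q, s, u}  (via <A> u r r)
FOLLOW(<S>) includes $ since <S> is the start symbol.
FOLLOW(<A>): in <S>-><A> u r r, <A> is followed by u r r with FIRST {u}; in <A>-><B> s u <A>, the suffix after <A> is empty (adds nothing new). Thus FOLLOW(<A>) = {u}.
For <A> -> <B> s u <A>: FIRST(<B> s u <A>) = {s}, so it goes in M[<A>, t] for t ∈ {s}.
For <A> -> epsilon: FIRST(epsilon) = {epsilon}, so it goes in M[<A>, t] for t ∈ {}; since epsilon ∈ FIRST, also for every t ∈ FOLLOW(<A>) = {u}.

<A> -> epsilon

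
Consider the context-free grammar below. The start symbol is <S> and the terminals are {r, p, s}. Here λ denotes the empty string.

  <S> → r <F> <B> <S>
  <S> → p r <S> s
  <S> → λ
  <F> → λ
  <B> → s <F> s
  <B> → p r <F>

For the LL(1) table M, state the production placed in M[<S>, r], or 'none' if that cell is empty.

FIRST(<S>) = {λ, p, r}
FIRST(<F>) = {λ}
FIRST(<B>) = {p, s}
FOLLOW(<S>) includes $ since <S> is the start symbol.
FOLLOW(<S>): in <S>→r <F> <B> <S>, the suffix after <S> is empty (adds nothing new); in <S>→p r <S> s, <S> is followed by s with FIRST {s}. Thus FOLLOW(<S>) = {$, s}.
For <S> → r <F> <B> <S>: FIRST(r <F> <B> <S>) = {r}, so it goes in M[<S>, t] for t ∈ {r}.
For <S> → p r <S> s: FIRST(p r <S> s) = {p}, so it goes in M[<S>, t] for t ∈ {p}.
For <S> → λ: FIRST(λ) = {λ}, so it goes in M[<S>, t] for t ∈ {}; since λ ∈ FIRST, also for every t ∈ FOLLOW(<S>) = {$, s}.

<S> → r <F> <B> <S>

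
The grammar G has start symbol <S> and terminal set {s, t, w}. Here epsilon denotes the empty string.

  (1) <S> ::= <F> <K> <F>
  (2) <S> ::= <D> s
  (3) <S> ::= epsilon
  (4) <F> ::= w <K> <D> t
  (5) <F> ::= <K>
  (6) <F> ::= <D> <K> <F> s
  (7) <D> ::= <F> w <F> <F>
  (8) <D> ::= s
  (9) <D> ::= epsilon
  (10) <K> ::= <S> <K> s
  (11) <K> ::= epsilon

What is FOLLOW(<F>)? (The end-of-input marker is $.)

{$, s, t, w}

FIRST(<S>): from <S>::=<F> <K> <F> we get {epsilon, s, w}; from <S>::=<D> s we get {s, w}; from <S>::=epsilon we get {epsilon}. So FIRST(<S>) = {epsilon, s, w}.
FIRST(<K>): from <K>::=<S> <K> s we get {s, w}; from <K>::=epsilon we get {epsilon}. So FIRST(<K>) = {epsilon, s, w}.
FIRST(<F>): from <F>::=w <K> <D> t we get {w}; from <F>::=<K> we get {epsilon, s, w}; from <F>::=<D> <K> <F> s we get {s, w}. So FIRST(<F>) = {epsilon, s, w}.
FIRST(<D>): from <D>::=<F> w <F> <F> we get {s, w}; from <D>::=s we get {s}; from <D>::=epsilon we get {epsilon}. So FIRST(<D>) = {epsilon, s, w}.
FOLLOW(<S>) includes $ since <S> is the start symbol.
FOLLOW(<S>): in <K>::=<S> <K> s, <S> is followed by <K> s with FIRST {s, w}. Thus FOLLOW(<S>) = {$, s, w}.
FOLLOW(<D>): in <S>::=<D> s, <D> is followed by s with FIRST {s}; in <F>::=w <K> <D> t, <D> is followed by t with FIRST {t}; in <F>::=<D> <K> <F> s, <D> is followed by <K> <F> s with FIRST {s, w}. Thus FOLLOW(<D>) = {s, t, w}.
FOLLOW(<F>): in <S>::=<F> <K> <F> (occurrence 1), <F> is followed by <K> <F> with FIRST {epsilon, s, w}; in <S>::=<F> <K> <F> (occurrence 1), the suffix after <F> is nullable, so FOLLOW(<F>) ⊇ FOLLOW(<S>) = {$, s, w}; in <S>::=<F> <K> <F> (occurrence 2), the suffix after <F> is empty, so FOLLOW(<F>) ⊇ FOLLOW(<S>) = {$, s, w}; in <F>::=<D> <K> <F> s, <F> is followed by s with FIRST {s}; in <D>::=<F> w <F> <F> (occurrence 1), <F> is followed by w <F> <F> with FIRST {w}; in <D>::=<F> w <F> <F> (occurrence 2), <F> is followed by <F> with FIRST {epsilon, s, w}; in <D>::=<F> w <F> <F> (occurrence 2), the suffix after <F> is nullable, so FOLLOW(<F>) ⊇ FOLLOW(<D>) = {s, t, w}; in <D>::=<F> w <F> <F> (occurrence 3), the suffix after <F> is empty, so FOLLOW(<F>) ⊇ FOLLOW(<D>) = {s, t, w}. Thus FOLLOW(<F>) = {$, s, t, w}.
FOLLOW(<K>): in <S>::=<F> <K> <F>, <K> is followed by <F> with FIRST {epsilon, s, w}; in <S>::=<F> <K> <F>, the suffix after <K> is nullable, so FOLLOW(<K>) ⊇ FOLLOW(<S>) = {$, s, w}; in <F>::=w <K> <D> t, <K> is followed by <D> t with FIRST {s, t, w}; in <F>::=<K>, the suffix after <K> is empty, so FOLLOW(<K>) ⊇ FOLLOW(<F>) = {$, s, t, w}; in <F>::=<D> <K> <F> s, <K> is followed by <F> s with FIRST {s, w}; in <K>::=<S> <K> s, <K> is followed by s with FIRST {s}. Thus FOLLOW(<K>) = {$, s, t, w}.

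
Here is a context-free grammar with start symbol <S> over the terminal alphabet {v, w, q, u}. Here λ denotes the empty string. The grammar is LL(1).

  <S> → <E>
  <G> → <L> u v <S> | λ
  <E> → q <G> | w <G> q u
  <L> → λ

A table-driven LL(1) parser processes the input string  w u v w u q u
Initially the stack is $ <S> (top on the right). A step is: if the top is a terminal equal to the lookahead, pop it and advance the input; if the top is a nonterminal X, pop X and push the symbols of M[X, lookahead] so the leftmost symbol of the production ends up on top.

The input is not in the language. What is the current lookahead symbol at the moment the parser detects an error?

q

step 1: stack=$ <S>  input=w u v w u q u $  — expand <S> → <E>
step 2: stack=$ <E>  input=w u v w u q u $  — expand <E> → w <G> q u
step 3: stack=$ u q <G> w  input=w u v w u q u $  — match w
step 4: stack=$ u q <G>  input=u v w u q u $  — expand <G> → <L> u v <S>
step 5: stack=$ u q <S> v u <L>  input=u v w u q u $  — expand <L> → λ
step 6: stack=$ u q <S> v u  input=u v w u q u $  — match u
step 7: stack=$ u q <S> v  input=v w u q u $  — match v
step 8: stack=$ u q <S>  input=w u q u $  — expand <S> → <E>
step 9: stack=$ u q <E>  input=w u q u $  — expand <E> → w <G> q u
step 10: stack=$ u q u q <G> w  input=w u q u $  — match w
step 11: stack=$ u q u q <G>  input=u q u $  — expand <G> → <L> u v <S>
step 12: stack=$ u q u q <S> v u <L>  input=u q u $  — expand <L> → λ
step 13: stack=$ u q u q <S> v u  input=u q u $  — match u
step 14: stack=$ u q u q <S> v  input=q u $  — error: top is terminal v but lookahead is q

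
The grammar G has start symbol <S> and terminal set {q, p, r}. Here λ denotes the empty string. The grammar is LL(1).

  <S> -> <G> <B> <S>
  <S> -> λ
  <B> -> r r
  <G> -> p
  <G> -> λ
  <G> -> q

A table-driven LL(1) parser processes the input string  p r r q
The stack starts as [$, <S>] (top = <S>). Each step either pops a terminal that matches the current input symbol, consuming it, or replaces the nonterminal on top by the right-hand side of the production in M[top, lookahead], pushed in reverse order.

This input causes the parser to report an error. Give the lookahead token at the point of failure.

$

      Stack          Input      Action
   1  $ <S>          p r r q $  expand <S> -> <G> <B> <S>
   2  $ <S> <B> <G>  p r r q $  expand <G> -> p
   3  $ <S> <B> p    p r r q $  match p
   4  $ <S> <B>      r r q $    expand <B> -> r r
   5  $ <S> r r      r r q $    match r
   6  $ <S> r        r q $      match r
   7  $ <S>          q $        expand <S> -> <G> <B> <S>
   8  $ <S> <B> <G>  q $        expand <G> -> q
   9  $ <S> <B> q    q $        match q
  10  $ <S> <B>      $          error: M[<B>, $] is empty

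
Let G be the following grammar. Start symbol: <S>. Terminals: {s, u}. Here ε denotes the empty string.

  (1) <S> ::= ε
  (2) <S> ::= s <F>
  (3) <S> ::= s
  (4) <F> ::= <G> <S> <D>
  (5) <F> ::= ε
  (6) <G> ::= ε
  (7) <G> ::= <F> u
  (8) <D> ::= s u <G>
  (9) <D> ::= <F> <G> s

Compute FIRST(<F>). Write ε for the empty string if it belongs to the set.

FIRST(<S>): from <S>::=ε we get {ε}; from <S>::=s <F> we get {s}; from <S>::=s we get {s}. So FIRST(<S>) = {ε, s}.
FIRST(<F>): from <F>::=<G> <S> <D> we get {s, u}; from <F>::=ε we get {ε}. So FIRST(<F>) = {ε, s, u}.
FIRST(<G>): from <G>::=ε we get {ε}; from <G>::=<F> u we get {s, u}. So FIRST(<G>) = {ε, s, u}.
FIRST(<D>): from <D>::=s u <G> we get {s}; from <D>::=<F> <G> s we get {s, u}. So FIRST(<D>) = {s, u}.

{ε, s, u}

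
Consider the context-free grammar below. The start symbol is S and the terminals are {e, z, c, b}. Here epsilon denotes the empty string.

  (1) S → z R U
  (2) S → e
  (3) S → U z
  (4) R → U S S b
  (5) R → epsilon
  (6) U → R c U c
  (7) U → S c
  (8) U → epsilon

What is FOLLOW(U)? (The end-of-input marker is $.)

{$, b, c, e, z}

FIRST(S): from S→z R U we get {z}; from S→e we get {e}; from S→U z we get {c, e, z}. So FIRST(S) = {c, e, z}.
FIRST(R): from R→U S S b we get {c, e, z}; from R→epsilon we get {epsilon}. So FIRST(R) = {epsilon, c, e, z}.
FIRST(U): from U→R c U c we get {c, e, z}; from U→S c we get {c, e, z}; from U→epsilon we get {epsilon}. So FIRST(U) = {epsilon, c, e, z}.
FOLLOW(S) includes $ since S is the start symbol.
FOLLOW(S): in R→U S S b (occurrence 1), S is followed by S b with FIRST {c, e, z}; in R→U S S b (occurrence 2), S is followed by b with FIRST {b}; in U→S c, S is followed by c with FIRST {c}. Thus FOLLOW(S) = {$, b, c, e, z}.
FOLLOW(R): in S→z R U, R is followed by U with FIRST {epsilon, c, e, z}; in S→z R U, the suffix after R is nullable, so FOLLOW(R) ⊇ FOLLOW(S) = {$, b, c, e, z}; in U→R c U c, R is followed by c U c with FIRST {c}. Thus FOLLOW(R) = {$, b, c, e, z}.
FOLLOW(U): in S→z R U, the suffix after U is empty, so FOLLOW(U) ⊇ FOLLOW(S) = {$, b, c, e, z}; in S→U z, U is followed by z with FIRST {z}; in R→U S S b, U is followed by S S b with FIRST {c, e, z}; in U→R c U c, U is followed by c with FIRST {c}. Thus FOLLOW(U) = {$, b, c, e, z}.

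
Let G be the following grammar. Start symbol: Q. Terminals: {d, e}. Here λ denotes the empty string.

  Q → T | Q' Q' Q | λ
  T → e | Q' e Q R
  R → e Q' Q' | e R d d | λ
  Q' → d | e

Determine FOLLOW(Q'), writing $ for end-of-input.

FIRST(R): from R→e Q' Q' we get {e}; from R→e R d d we get {e}; from R→λ we get {λ}. So FIRST(R) = {λ, e}.
FIRST(Q'): from Q'→d we get {d}; from Q'→e we get {e}. So FIRST(Q') = {d, e}.
FIRST(T): from T→e we get {e}; from T→Q' e Q R we get {d, e}. So FIRST(T) = {d, e}.
FIRST(Q): from Q→T we get {d, e}; from Q→Q' Q' Q we get {d, e}; from Q→λ we get {λ}. So FIRST(Q) = {λ, d, e}.
FOLLOW(Q) includes $ since Q is the start symbol.
FOLLOW(Q): in Q→Q' Q' Q, the suffix after Q is empty (adds nothing new); in T→Q' e Q R, Q is followed by R with FIRST {λ, e}; in T→Q' e Q R, the suffix after Q is nullable, so FOLLOW(Q) ⊇ FOLLOW(T) = {$, e}. Thus FOLLOW(Q) = {$, e}.
FOLLOW(T): in Q→T, the suffix after T is empty, so FOLLOW(T) ⊇ FOLLOW(Q) = {$, e}. Thus FOLLOW(T) = {$, e}.
FOLLOW(R): in T→Q' e Q R, the suffix after R is empty, so FOLLOW(R) ⊇ FOLLOW(T) = {$, e}; in R→e R d d, R is followed by d d with FIRST {d}. Thus FOLLOW(R) = {$, d, e}.
FOLLOW(Q'): in Q→Q' Q' Q (occurrence 1), Q' is followed by Q' Q with FIRST {d, e}; in Q→Q' Q' Q (occurrence 2), Q' is followed by Q with FIRST {λ, d, e}; in Q→Q' Q' Q (occurrence 2), the suffix after Q' is nullable, so FOLLOW(Q') ⊇ FOLLOW(Q) = {$, e}; in T→Q' e Q R, Q' is followed by e Q R with FIRST {e}; in R→e Q' Q' (occurrence 1), Q' is followed by Q' with FIRST {d, e}; in R→e Q' Q' (occurrence 2), the suffix after Q' is empty, so FOLLOW(Q') ⊇ FOLLOW(R) = {$, d, e}. Thus FOLLOW(Q') = {$, d, e}.

{$, d, e}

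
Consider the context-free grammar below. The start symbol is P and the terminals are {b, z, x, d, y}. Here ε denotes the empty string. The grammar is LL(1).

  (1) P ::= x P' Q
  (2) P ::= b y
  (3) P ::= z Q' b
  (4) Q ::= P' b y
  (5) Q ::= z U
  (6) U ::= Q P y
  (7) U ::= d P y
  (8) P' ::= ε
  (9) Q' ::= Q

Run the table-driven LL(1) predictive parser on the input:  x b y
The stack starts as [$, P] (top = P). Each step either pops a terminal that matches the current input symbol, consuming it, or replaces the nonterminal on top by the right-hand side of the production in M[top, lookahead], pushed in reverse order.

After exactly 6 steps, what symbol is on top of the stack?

y

step 1: stack=$ P  input=x b y $  — expand P ::= x P' Q
step 2: stack=$ Q P' x  input=x b y $  — match x
step 3: stack=$ Q P'  input=b y $  — expand P' ::= ε
step 4: stack=$ Q  input=b y $  — expand Q ::= P' b y
step 5: stack=$ y b P'  input=b y $  — expand P' ::= ε
step 6: stack=$ y b  input=b y $  — match b
Stack after step 6: $ y (top = y).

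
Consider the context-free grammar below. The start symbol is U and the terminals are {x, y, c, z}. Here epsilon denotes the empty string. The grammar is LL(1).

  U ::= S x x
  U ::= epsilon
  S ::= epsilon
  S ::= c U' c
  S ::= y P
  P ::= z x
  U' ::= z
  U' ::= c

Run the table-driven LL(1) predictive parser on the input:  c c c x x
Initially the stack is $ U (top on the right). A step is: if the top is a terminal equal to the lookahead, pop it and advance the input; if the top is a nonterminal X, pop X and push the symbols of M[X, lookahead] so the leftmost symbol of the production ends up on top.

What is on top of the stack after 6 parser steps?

x

step 1: stack=$ U  input=c c c x x $  — expand U ::= S x x
step 2: stack=$ x x S  input=c c c x x $  — expand S ::= c U' c
step 3: stack=$ x x c U' c  input=c c c x x $  — match c
step 4: stack=$ x x c U'  input=c c x x $  — expand U' ::= c
step 5: stack=$ x x c c  input=c c x x $  — match c
step 6: stack=$ x x c  input=c x x $  — match c
Stack after step 6: $ x x (top = x).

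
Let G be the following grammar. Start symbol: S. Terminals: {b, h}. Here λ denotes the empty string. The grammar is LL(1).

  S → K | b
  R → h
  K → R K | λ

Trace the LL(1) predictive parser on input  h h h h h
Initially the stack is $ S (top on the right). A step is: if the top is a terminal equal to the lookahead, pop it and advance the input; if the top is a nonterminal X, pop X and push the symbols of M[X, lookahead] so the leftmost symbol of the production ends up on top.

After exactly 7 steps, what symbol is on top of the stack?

K

     Stack  Input        Action
  1  $ S    h h h h h $  expand S → K
  2  $ K    h h h h h $  expand K → R K
  3  $ K R  h h h h h $  expand R → h
  4  $ K h  h h h h h $  match h
  5  $ K    h h h h $    expand K → R K
  6  $ K R  h h h h $    expand R → h
  7  $ K h  h h h h $    match h
Stack after step 7: $ K (top = K).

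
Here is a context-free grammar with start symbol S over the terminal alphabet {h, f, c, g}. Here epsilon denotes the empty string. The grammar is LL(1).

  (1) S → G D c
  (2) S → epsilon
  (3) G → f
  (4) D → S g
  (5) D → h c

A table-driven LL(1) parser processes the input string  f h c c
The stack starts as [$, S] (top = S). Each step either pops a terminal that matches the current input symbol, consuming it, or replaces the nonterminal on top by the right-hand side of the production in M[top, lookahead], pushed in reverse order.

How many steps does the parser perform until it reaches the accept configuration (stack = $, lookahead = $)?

step 1: stack=$ S  input=f h c c $  — expand S → G D c
step 2: stack=$ c D G  input=f h c c $  — expand G → f
step 3: stack=$ c D f  input=f h c c $  — match f
step 4: stack=$ c D  input=h c c $  — expand D → h c
step 5: stack=$ c c h  input=h c c $  — match h
step 6: stack=$ c c  input=c c $  — match c
step 7: stack=$ c  input=c $  — match c
Accept reached after 7 steps.

7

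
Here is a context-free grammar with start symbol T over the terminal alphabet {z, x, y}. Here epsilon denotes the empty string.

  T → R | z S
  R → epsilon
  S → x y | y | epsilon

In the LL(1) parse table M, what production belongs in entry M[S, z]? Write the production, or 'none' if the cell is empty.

FIRST(R) = {epsilon}
FIRST(S) = {epsilon, x, y}
FIRST(T) = {epsilon, z}  (via R)
FOLLOW(T) includes $ since T is the start symbol.
FOLLOW(T): T appears on no right-hand side. Thus FOLLOW(T) = {$}.
FOLLOW(S): in T→z S, the suffix after S is empty, so FOLLOW(S) ⊇ FOLLOW(T) = {$}. Thus FOLLOW(S) = {$}.
For S → x y: FIRST(x y) = {x}, so it goes in M[S, t] for t ∈ {x}.
For S → y: FIRST(y) = {y}, so it goes in M[S, t] for t ∈ {y}.
For S → epsilon: FIRST(epsilon) = {epsilon}, so it goes in M[S, t] for t ∈ {}; since epsilon ∈ FIRST, also for every t ∈ FOLLOW(S) = {$}.
None of these place a production in M[S, z].

none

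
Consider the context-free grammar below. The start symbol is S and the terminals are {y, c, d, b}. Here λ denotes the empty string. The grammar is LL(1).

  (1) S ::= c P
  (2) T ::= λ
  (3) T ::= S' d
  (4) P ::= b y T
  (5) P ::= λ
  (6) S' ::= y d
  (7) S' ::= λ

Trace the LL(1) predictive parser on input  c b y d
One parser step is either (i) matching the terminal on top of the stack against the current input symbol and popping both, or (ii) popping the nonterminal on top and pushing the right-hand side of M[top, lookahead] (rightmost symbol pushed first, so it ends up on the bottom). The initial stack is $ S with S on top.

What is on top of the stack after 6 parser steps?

S'

step 1: stack=$ S  input=c b y d $  — expand S ::= c P
step 2: stack=$ P c  input=c b y d $  — match c
step 3: stack=$ P  input=b y d $  — expand P ::= b y T
step 4: stack=$ T y b  input=b y d $  — match b
step 5: stack=$ T y  input=y d $  — match y
step 6: stack=$ T  input=d $  — expand T ::= S' d
Stack after step 6: $ d S' (top = S').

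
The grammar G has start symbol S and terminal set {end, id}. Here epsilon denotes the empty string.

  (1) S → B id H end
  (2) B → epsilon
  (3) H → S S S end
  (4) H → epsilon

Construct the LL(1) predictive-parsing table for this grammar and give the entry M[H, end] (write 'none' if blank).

FIRST(B) = {epsilon}
FIRST(S) = {id}  (via B id H end)
FIRST(H) = {epsilon, id}  (via S S S end)
FOLLOW(S) includes $ since S is the start symbol.
FOLLOW(H): in S→B id H end, H is followed by end with FIRST {end}. Thus FOLLOW(H) = {end}.
For H → S S S end: FIRST(S S S end) = {id}, so it goes in M[H, t] for t ∈ {id}.
For H → epsilon: FIRST(epsilon) = {epsilon}, so it goes in M[H, t] for t ∈ {}; since epsilon ∈ FIRST, also for every t ∈ FOLLOW(H) = {end}.

H → epsilon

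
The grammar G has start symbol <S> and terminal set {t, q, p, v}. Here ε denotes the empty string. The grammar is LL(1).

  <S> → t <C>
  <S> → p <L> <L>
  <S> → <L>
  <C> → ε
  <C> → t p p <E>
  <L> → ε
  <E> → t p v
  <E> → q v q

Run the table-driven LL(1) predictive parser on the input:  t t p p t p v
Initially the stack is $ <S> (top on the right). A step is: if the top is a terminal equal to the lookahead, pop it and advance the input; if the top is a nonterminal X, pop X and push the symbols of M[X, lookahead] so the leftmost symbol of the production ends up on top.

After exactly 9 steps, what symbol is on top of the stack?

step 1: stack=$ <S>  input=t t p p t p v $  — expand <S> → t <C>
step 2: stack=$ <C> t  input=t t p p t p v $  — match t
step 3: stack=$ <C>  input=t p p t p v $  — expand <C> → t p p <E>
step 4: stack=$ <E> p p t  input=t p p t p v $  — match t
step 5: stack=$ <E> p p  input=p p t p v $  — match p
step 6: stack=$ <E> p  input=p t p v $  — match p
step 7: stack=$ <E>  input=t p v $  — expand <E> → t p v
step 8: stack=$ v p t  input=t p v $  — match t
step 9: stack=$ v p  input=p v $  — match p
Stack after step 9: $ v (top = v).

v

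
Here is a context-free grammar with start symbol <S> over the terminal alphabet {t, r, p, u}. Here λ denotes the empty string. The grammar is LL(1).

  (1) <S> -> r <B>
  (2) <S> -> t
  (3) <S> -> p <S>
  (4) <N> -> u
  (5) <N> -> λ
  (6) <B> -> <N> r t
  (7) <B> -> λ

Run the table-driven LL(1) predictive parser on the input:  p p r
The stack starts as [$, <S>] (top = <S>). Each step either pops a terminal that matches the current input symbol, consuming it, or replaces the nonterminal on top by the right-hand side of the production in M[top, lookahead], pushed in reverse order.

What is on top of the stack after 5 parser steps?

step 1: stack=$ <S>  input=p p r $  — expand <S> -> p <S>
step 2: stack=$ <S> p  input=p p r $  — match p
step 3: stack=$ <S>  input=p r $  — expand <S> -> p <S>
step 4: stack=$ <S> p  input=p r $  — match p
step 5: stack=$ <S>  input=r $  — expand <S> -> r <B>
Stack after step 5: $ <B> r (top = r).

r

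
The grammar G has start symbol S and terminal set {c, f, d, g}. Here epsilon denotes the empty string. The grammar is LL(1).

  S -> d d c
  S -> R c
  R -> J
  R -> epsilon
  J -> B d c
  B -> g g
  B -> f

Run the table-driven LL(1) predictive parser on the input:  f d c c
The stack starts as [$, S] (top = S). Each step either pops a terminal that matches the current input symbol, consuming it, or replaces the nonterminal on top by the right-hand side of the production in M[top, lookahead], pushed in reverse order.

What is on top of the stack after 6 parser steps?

c

step 1: stack=$ S  input=f d c c $  — expand S -> R c
step 2: stack=$ c R  input=f d c c $  — expand R -> J
step 3: stack=$ c J  input=f d c c $  — expand J -> B d c
step 4: stack=$ c c d B  input=f d c c $  — expand B -> f
step 5: stack=$ c c d f  input=f d c c $  — match f
step 6: stack=$ c c d  input=d c c $  — match d
Stack after step 6: $ c c (top = c).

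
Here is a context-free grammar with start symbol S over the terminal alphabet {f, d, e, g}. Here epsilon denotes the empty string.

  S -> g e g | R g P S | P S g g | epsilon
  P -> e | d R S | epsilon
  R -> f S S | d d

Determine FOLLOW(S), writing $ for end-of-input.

FIRST(P) = {epsilon, d, e}
FIRST(R) = {d, f}
FIRST(S) = {epsilon, d, e, f, g}  (via R g P S, P S g g)
FOLLOW(S) includes $ since S is the start symbol.
FOLLOW(S): in S->R g P S, the suffix after S is empty (adds nothing new); in S->P S g g, S is followed by g g with FIRST {g}; in P->d R S, the suffix after S is empty, so FOLLOW(S) ⊇ FOLLOW(P) = {$, d, e, f, g}; in R->f S S (occurrence 1), S is followed by S with FIRST {epsilon, d, e, f, g}; in R->f S S (occurrence 1), the suffix after S is nullable, so FOLLOW(S) ⊇ FOLLOW(R) = {$, d, e, f, g}; in R->f S S (occurrence 2), the suffix after S is empty, so FOLLOW(S) ⊇ FOLLOW(R) = {$, d, e, f, g}. Thus FOLLOW(S) = {$, d, e, f, g}.
FOLLOW(P): in S->R g P S, P is followed by S with FIRST {epsilon, d, e, f, g}; in S->R g P S, the suffix after P is nullable, so FOLLOW(P) ⊇ FOLLOW(S) = {$, d, e, f, g}; in S->P S g g, P is followed by S g g with FIRST {d, e, f, g}. Thus FOLLOW(P) = {$, d, e, f, g}.
FOLLOW(R): in S->R g P S, R is followed by g P S with FIRST {g}; in P->d R S, R is followed by S with FIRST {epsilon, d, e, f, g}; in P->d R S, the suffix after R is nullable, so FOLLOW(R) ⊇ FOLLOW(P) = {$, d, e, f, g}. Thus FOLLOW(R) = {$, d, e, f, g}.

{$, d, e, f, g}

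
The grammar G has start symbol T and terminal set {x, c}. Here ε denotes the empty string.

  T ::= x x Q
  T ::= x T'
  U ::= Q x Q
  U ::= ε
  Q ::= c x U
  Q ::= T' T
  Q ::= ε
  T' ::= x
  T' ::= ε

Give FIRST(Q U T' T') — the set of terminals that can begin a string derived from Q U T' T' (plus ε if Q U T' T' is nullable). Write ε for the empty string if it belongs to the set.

FIRST(T): from T::=x x Q we get {x}; from T::=x T' we get {x}. So FIRST(T) = {x}.
FIRST(T'): from T'::=x we get {x}; from T'::=ε we get {ε}. So FIRST(T') = {ε, x}.
FIRST(Q): from Q::=c x U we get {c}; from Q::=T' T we get {x}; from Q::=ε we get {ε}. So FIRST(Q) = {ε, c, x}.
FIRST(U): from U::=Q x Q we get {c, x}; from U::=ε we get {ε}. So FIRST(U) = {ε, c, x}.
FIRST(Q U T' T'): take FIRST of each symbol in turn, carrying on past any symbol whose FIRST contains ε; result {ε, c, x}.

{ε, c, x}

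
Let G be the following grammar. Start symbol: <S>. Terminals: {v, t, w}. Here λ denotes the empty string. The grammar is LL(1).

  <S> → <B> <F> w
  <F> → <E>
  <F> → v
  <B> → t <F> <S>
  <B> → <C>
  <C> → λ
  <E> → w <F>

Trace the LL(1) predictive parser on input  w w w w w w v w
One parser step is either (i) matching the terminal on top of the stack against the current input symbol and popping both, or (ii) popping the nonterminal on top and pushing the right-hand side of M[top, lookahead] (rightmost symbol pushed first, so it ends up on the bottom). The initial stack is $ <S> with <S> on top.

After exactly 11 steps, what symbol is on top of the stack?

w

step 1: stack=$ <S>  input=w w w w w w v w $  — expand <S> → <B> <F> w
step 2: stack=$ w <F> <B>  input=w w w w w w v w $  — expand <B> → <C>
step 3: stack=$ w <F> <C>  input=w w w w w w v w $  — expand <C> → λ
step 4: stack=$ w <F>  input=w w w w w w v w $  — expand <F> → <E>
step 5: stack=$ w <E>  input=w w w w w w v w $  — expand <E> → w <F>
step 6: stack=$ w <F> w  input=w w w w w w v w $  — match w
step 7: stack=$ w <F>  input=w w w w w v w $  — expand <F> → <E>
step 8: stack=$ w <E>  input=w w w w w v w $  — expand <E> → w <F>
step 9: stack=$ w <F> w  input=w w w w w v w $  — match w
step 10: stack=$ w <F>  input=w w w w v w $  — expand <F> → <E>
step 11: stack=$ w <E>  input=w w w w v w $  — expand <E> → w <F>
Stack after step 11: $ w <F> w (top = w).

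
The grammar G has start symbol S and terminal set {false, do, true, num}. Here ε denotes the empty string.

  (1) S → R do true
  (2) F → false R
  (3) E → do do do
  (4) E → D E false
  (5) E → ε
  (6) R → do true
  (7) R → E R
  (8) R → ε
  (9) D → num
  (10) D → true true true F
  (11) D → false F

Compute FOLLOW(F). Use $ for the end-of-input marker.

{do, false, num, true}

FIRST(F): from F→false R we get {false}. So FIRST(F) = {false}.
FIRST(D): from D→num we get {num}; from D→true true true F we get {true}; from D→false F we get {false}. So FIRST(D) = {false, num, true}.
FIRST(E): from E→do do do we get {do}; from E→D E false we get {false, num, true}; from E→ε we get {ε}. So FIRST(E) = {ε, do, false, num, true}.
FIRST(R): from R→do true we get {do}; from R→E R we get {ε, do, false, num, true}; from R→ε we get {ε}. So FIRST(R) = {ε, do, false, num, true}.
FIRST(S): from S→R do true we get {do, false, num, true}. So FIRST(S) = {do, false, num, true}.
FOLLOW(S) includes $ since S is the start symbol.
FOLLOW(S): S appears on no right-hand side. Thus FOLLOW(S) = {$}.
FOLLOW(D): in E→D E false, D is followed by E false with FIRST {do, false, num, true}. Thus FOLLOW(D) = {do, false, num, true}.
FOLLOW(F): in D→true true true F, the suffix after F is empty, so FOLLOW(F) ⊇ FOLLOW(D) = {do, false, num, true}; in D→false F, the suffix after F is empty, so FOLLOW(F) ⊇ FOLLOW(D) = {do, false, num, true}. Thus FOLLOW(F) = {do, false, num, true}.
FOLLOW(R): in S→R do true, R is followed by do true with FIRST {do}; in F→false R, the suffix after R is empty, so FOLLOW(R) ⊇ FOLLOW(F) = {do, false, num, true}; in R→E R, the suffix after R is empty (adds nothing new). Thus FOLLOW(R) = {do, false, num, true}.
FOLLOW(E): in E→D E false, E is followed by false with FIRST {false}; in R→E R, E is followed by R with FIRST {ε, do, false, num, true}; in R→E R, the suffix after E is nullable, so FOLLOW(E) ⊇ FOLLOW(R) = {do, false, num, true}. Thus FOLLOW(E) = {do, false, num, true}.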